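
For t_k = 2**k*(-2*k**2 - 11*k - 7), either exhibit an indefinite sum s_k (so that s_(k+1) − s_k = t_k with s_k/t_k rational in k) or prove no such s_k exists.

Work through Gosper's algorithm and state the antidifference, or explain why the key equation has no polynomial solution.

Step 1: r(k) = 2*(2*k**2 + 15*k + 20)/(2*k**2 + 11*k + 7).
Factor: A=2; B=1; C=k**2 + 11*k/2 + 7/2.
Need (2)·f(k+1) − (1)·f(k) = k**2 + 11*k/2 + 7/2.
Degrees (0,0,2) ⇒ d ≤ 2.
Coefficient equations give f(k) = (2*k**2 + 3*k - 3)/2.
Certificate R = B(k−1)f/C = (2*k**2 + 3*k - 3)/(2*k**2 + 11*k + 7) gives s_k = 2**k*(-2*k**2 - 3*k + 3).
s_(k+1) − s_k = 2**k*(-2*k**2 - 11*k - 7) = t_k.

s_k = 2**k*(-2*k**2 - 3*k + 3)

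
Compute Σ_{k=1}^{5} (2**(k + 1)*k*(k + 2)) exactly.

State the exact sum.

Ratio r(k) = 2*(k + 1)*(k + 3)/(k*(k + 2)).
Normal form (A,B,C) = (2, 1, k**2 + 2*k).
Need (2)·f(k+1) − (1)·f(k) = k**2 + 2*k.
Degrees (0,0,2) ⇒ d ≤ 2.
Coefficient equations give f(k) = k**2 - 2*k + 2.
Certificate R = B(k−1)f/C = (k**2 - 2*k + 2)/(k*(k + 2)) gives s_k = 2**(k + 1)*(k**2 - 2*k + 2).
Verify: 2**(k + 1)*k*(k + 2) matches t_k.
Evaluate s at k=6 and k=1: 3328 and 4; difference 3324.

Σ = 3324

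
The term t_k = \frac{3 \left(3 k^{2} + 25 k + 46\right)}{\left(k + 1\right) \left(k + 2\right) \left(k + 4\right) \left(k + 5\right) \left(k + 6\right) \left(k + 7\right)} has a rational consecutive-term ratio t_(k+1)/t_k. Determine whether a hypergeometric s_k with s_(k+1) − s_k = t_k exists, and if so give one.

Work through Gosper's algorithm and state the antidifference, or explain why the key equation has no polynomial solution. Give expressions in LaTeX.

The ratio is (k + 1)*(k + 4)*(25*k + 3*(k + 1)**2 + 71)/((k + 3)*(k + 8)*(3*k**2 + 25*k + 46)).
A = k + 1, B = k + 8, C = k**3 + 34*k**2/3 + 121*k/3 + 46.
Need (k + 1)·f(k+1) − (k + 7)·f(k) = k**3 + 34*k**2/3 + 121*k/3 + 46.
From deg A=1, deg B=1, deg C=3: d=6.
Solve for f: f(k) = k*(k + 2)*(k + 3)*(k + 5)*(k**2 + 11*k + 34)/72 (degree 6 ≤ 6).
R(k) = B(k−1)·f(k)/C(k) = k*(k + 2)*(k + 5)*(k + 7)*(k**2 + 11*k + 34)/(24*(3*k**2 + 25*k + 46)); s_k = R·t_k = k*(k**2 + 11*k + 34)/(8*(k**3 + 11*k**2 + 34*k + 24)).
Check: Δs_k = 3*(3*k**2 + 25*k + 46)/(k**6 + 25*k**5 + 247*k**4 + 1219*k**3 + 3112*k**2 + 3796*k + 1680). ✓

s_k = \frac{k \left(k^{2} + 11 k + 34\right)}{8 \left(k^{3} + 11 k^{2} + 34 k + 24\right)}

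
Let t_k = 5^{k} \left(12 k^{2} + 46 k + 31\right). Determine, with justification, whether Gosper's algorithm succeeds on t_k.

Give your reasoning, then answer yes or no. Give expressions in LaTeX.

Step 1: r(k) = 5*(12*k**2 + 70*k + 89)/(12*k**2 + 46*k + 31).
Factor: A=5; B=1; C=k**2 + 23*k/6 + 31/12.
Need (5)·f(k+1) − (1)·f(k) = k**2 + 23*k/6 + 31/12.
d = 2 from the (0,0,2) case.
Solving with deg f ≤ 2: f(k) = (3*k**2 + 4*k - 1)/12.
Certificate R = B(k−1)f/C = (3*k**2 + 4*k - 1)/(12*k**2 + 46*k + 31) gives s_k = 5**k*(3*k**2 + 4*k - 1).
s_(k+1) − s_k = 5**k*(12*k**2 + 46*k + 31) = t_k.

Yes. s_k = 5^{k} \left(3 k^{2} + 4 k - 1\right).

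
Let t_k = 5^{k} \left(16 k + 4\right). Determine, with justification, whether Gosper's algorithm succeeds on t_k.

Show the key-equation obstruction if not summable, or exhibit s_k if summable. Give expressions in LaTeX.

Yes. s_k = 4 \cdot 5^{k} \left(k - 1\right).

Step 1: r(k) = 5*(4*k + 5)/(4*k + 1).
A = 5, B = 1, C = k + 1/4.
Set up (5)·f(k+1) − (1)·f(k) − (k + 1/4) = 0.
Bound: deg f ≤ 1.
Coefficient equations give f(k) = (k - 1)/4.
So s_k = (B(k−1)f/C)·t_k = ((k - 1)/(4*k + 1))·t_k = 4*5**k*(k - 1).
s_(k+1) − s_k = 5**k*(16*k + 4) = t_k.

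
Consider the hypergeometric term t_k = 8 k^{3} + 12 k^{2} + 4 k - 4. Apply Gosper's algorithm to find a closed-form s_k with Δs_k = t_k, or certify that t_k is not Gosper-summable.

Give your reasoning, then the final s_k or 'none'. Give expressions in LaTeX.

s_k = 2 k \left(k^{3} - k - 2\right)

Compute t_(k+1)/t_k: get (k + 2*(k + 1)**3 + 3*(k + 1)**2)/(2*k**3 + 3*k**2 + k - 1).
Take A(k)=1, B(k)=1, C(k)=k**3 + 3*k**2/2 + k/2 - 1/2.
Set up (1)·f(k+1) − (1)·f(k) − (k**3 + 3*k**2/2 + k/2 - 1/2) = 0.
deg f ≤ 4 (via 0,0,3).
Solve for f: f(k) = k*(k**3 - k - 2)/4 (degree 4 ≤ 4).
R(k) = B(k−1)·f(k)/C(k) = k*(k**3 - k - 2)/(2*(2*k**3 + 3*k**2 + k - 1)); s_k = R·t_k = 2*k*(k**3 - k - 2).
s_(k+1) − s_k = 8*k**3 + 12*k**2 + 4*k - 4 = t_k.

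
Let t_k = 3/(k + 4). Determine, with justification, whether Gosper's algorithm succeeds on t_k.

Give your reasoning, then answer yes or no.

Ratio r(k) = (k + 4)/(k + 5).
Gosper form: A/B · C(k+1)/C(k) with A=k + 4, B=k + 5, C=1.
Need (k + 4)·f(k+1) − (k + 4)·f(k) = 1.
Bound: deg f ≤ 0.
Put f(k) = c0: A·f(k+1) − B(k−1)·f(k) − C = -1; need -1 = 0 — inconsistent ⇒ no f, not summable.

No — key equation has no polynomial f.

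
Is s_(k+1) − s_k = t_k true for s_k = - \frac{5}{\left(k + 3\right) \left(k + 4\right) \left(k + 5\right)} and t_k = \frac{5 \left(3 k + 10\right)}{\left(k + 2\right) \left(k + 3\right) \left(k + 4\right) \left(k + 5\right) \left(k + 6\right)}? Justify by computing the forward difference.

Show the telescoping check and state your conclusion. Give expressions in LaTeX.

Invalid: residual - \frac{20}{k^{5} + 20 k^{4} + 155 k^{3} + 580 k^{2} + 1044 k + 720} ≠ 0.

s_(k+1) = -5/((k + 4)*(k + 5)*(k + 6))
s_(k+1) − s_k = 15/((k + 3)*(k + 4)*(k + 5)*(k + 6))
(s_(k+1) − s_k) − t_k = -20/((k + 2)*(k + 3)*(k + 4)*(k + 5)*(k + 6))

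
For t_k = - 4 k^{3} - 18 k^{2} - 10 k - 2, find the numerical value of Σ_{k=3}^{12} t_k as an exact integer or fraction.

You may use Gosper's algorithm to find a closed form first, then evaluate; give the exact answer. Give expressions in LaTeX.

Σ = -36680

Ratio r(k) = (2*k**3 + 15*k**2 + 29*k + 17)/(2*k**3 + 9*k**2 + 5*k + 1).
Factor: A=1; B=1; C=k**3 + 9*k**2/2 + 5*k/2 + 1/2.
Set up (1)·f(k+1) − (1)·f(k) − (k**3 + 9*k**2/2 + 5*k/2 + 1/2) = 0.
Degrees (0,0,3) ⇒ d ≤ 4.
A polynomial solution: f(k) = k**2*(k**2 + 4*k - 3)/4.
Certificate R = B(k−1)f/C = k**2*(k**2 + 4*k - 3)/(2*(2*k**3 + 9*k**2 + 5*k + 1)) gives s_k = k**2*(-k**2 - 4*k + 3).
s_(k+1) − s_k = -4*k**3 - 18*k**2 - 10*k - 2 = t_k.
Sum = s_(13) − s_(3); s_(13) = -36842, s_(3) = -162 ⇒ -36680.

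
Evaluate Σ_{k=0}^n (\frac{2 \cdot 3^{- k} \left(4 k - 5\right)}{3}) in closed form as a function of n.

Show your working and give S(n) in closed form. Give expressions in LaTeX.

S(n) = 3^{- n - 1} \left(- 3^{n + 2} - 4 n - 1\right)

t_(k+1)/t_k = (4*k - 1)/(3*(4*k - 5)).
So A=1/3 and B=1, with C=k - 5/4.
Solve (1/3)·f(k+1) − (1)·f(k) = k - 5/4.
Bound: deg f ≤ 1.
Coefficient equations give f(k) = -3*(4*k - 3)/8.
Get s_k = R·t_k = (3 - 4*k)/3**k with R(k) = B(k−1)f(k)/C(k) = -3*(4*k - 3)/(2*(4*k - 5)).
Check: Δs_k = 2*(4*k - 5)/(3*3**k). ✓
Σ_(k=0)^n t_k = s_(n+1) − s_(0) = (3**(-n - 1)*(-4*n - 1)) − (3), i.e. 3**(-n - 1)*(-3**(n + 2) - 4*n - 1).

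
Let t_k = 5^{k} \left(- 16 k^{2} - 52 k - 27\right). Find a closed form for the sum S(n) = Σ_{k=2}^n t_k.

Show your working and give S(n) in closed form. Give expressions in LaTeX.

S(n) = - 20 \cdot 5^{n} n^{2} - 55 \cdot 5^{n} n - 25 \cdot 5^{n} + 500

The ratio is 5*(16*k**2 + 84*k + 95)/(16*k**2 + 52*k + 27).
So A=5 and B=1, with C=k**2 + 13*k/4 + 27/16.
Set up (5)·f(k+1) − (1)·f(k) − (k**2 + 13*k/4 + 27/16) = 0.
deg f ≤ 2 (via 0,0,2).
Solving with deg f ≤ 2: f(k) = (4*k**2 + 3*k - 2)/16.
So s_k = (B(k−1)f/C)·t_k = ((4*k**2 + 3*k - 2)/(16*k**2 + 52*k + 27))·t_k = 5**k*(-4*k**2 - 3*k + 2).
Verify: 5**k*(-16*k**2 - 52*k - 27) matches t_k.
Σ_(k=2)^n t_k = s_(n+1) − s_(2) = (5**(n + 1)*(-4*n**2 - 11*n - 5)) − (-500), i.e. -20*5**n*n**2 - 55*5**n*n - 25*5**n + 500.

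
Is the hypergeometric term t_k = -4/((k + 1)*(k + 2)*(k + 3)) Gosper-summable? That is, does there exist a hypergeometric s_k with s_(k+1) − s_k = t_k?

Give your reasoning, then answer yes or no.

Step 1: r(k) = (k + 1)/(k + 4).
A = k + 1, B = k + 4, C = 1.
Solve (k + 1)·f(k+1) − (k + 3)·f(k) = 1.
Degrees (1,1,0) ⇒ d ≤ 2.
A polynomial solution: f(k) = k*(k + 3)/4.
R(k) = B(k−1)·f(k)/C(k) = k*(k + 3)**2/4; s_k = R·t_k = k*(-k - 3)/((k + 1)*(k + 2)).
s_(k+1) − s_k = -4/(k**3 + 6*k**2 + 11*k + 6) = t_k.

Yes. s_k = k*(-k - 3)/((k + 1)*(k + 2)).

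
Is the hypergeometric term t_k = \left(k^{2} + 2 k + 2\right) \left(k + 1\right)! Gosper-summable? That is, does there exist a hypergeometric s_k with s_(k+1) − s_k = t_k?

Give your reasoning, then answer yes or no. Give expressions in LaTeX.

Step 1: r(k) = (k + 2)*(2*k + (k + 1)**2 + 4)/(k**2 + 2*k + 2).
Normal form (A,B,C) = (k + 2, 1, k**2 + 2*k + 2).
Need (k + 2)·f(k+1) − (1)·f(k) = k**2 + 2*k + 2.
Bound: deg f ≤ 1.
Coefficient equations give f(k) = k.
R(k) = B(k−1)·f(k)/C(k) = k/(k**2 + 2*k + 2); s_k = R·t_k = k*factorial(k + 1).
Verify: (k**2 + 2*k + 2)*factorial(k + 1) matches t_k.

Yes. s_k = k \left(k + 1\right)!.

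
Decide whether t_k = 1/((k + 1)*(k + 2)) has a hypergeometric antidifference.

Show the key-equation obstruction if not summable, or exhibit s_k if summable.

t_(k+1)/t_k = (k + 1)/(k + 3).
Factor: A=k + 1; B=k + 3; C=1.
Key eq: (k + 1)·f(k+1) = (k + 2)·f(k) + (1).
Bound: deg f ≤ 1.
Solving with deg f ≤ 1: f(k) = k.
Get s_k = R·t_k = k/(k + 1) with R(k) = B(k−1)f(k)/C(k) = k*(k + 2).
Check: Δs_k = 1/(k**2 + 3*k + 2). ✓

Yes. s_k = k/(k + 1).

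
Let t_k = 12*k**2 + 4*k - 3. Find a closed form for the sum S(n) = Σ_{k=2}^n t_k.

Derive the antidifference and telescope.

Step 1: r(k) = (12*k**2 + 28*k + 13)/(12*k**2 + 4*k - 3).
Take A(k)=1, B(k)=1, C(k)=k**2 + k/3 - 1/4.
Need (1)·f(k+1) − (1)·f(k) = k**2 + k/3 - 1/4.
deg f ≤ 3 (via 0,0,2).
Solve for f: f(k) = k*(2*k - 3)*(2*k + 1)/12 (degree 3 ≤ 3).
Then R = B(k−1)f/C = k*(2*k - 3)*(2*k + 1)/(12*k**2 + 4*k - 3), so s_k = R(k)·t_k = k*(4*k**2 - 4*k - 3).
Δs = 12*k**2 + 4*k - 3, as required.
Telescope: S(n) = s_(n+1) − s_(2) = 4*n**3 + 8*n**2 + n - 3 − (10) = 4*n**3 + 8*n**2 + n - 13.

S(n) = 4*n**3 + 8*n**2 + n - 13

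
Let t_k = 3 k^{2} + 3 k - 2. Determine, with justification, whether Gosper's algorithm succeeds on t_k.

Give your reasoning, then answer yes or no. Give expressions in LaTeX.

Yes. s_k = k \left(k^{2} - 3\right).

Compute t_(k+1)/t_k: get (3*k**2 + 9*k + 4)/(3*k**2 + 3*k - 2).
A = 1, B = 1, C = k**2 + k - 2/3.
Key eq: (1)·f(k+1) = (1)·f(k) + (k**2 + k - 2/3).
deg f ≤ 3 (via 0,0,2).
A polynomial solution: f(k) = k*(k**2 - 3)/3.
Get s_k = R·t_k = k*(k**2 - 3) with R(k) = B(k−1)f(k)/C(k) = k*(k**2 - 3)/(3*k**2 + 3*k - 2).
s_(k+1) − s_k = 3*k**2 + 3*k - 2 = t_k.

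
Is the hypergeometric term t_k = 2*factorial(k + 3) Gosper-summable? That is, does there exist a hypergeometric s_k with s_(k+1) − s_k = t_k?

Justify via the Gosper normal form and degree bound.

No — t_k has no hypergeometric antidifference.

The ratio is k + 4.
Take A(k)=k + 4, B(k)=1, C(k)=1.
f must satisfy (k + 4)·f(k+1) − (1)·f(k) = 1.
deg f ≤ -1 (via 1,0,0).
Bound -1 < 0, so the key equation has no polynomial solution.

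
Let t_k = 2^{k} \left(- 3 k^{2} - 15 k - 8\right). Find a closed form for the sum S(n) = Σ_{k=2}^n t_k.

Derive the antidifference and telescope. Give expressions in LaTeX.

S(n) = - 6 \cdot 2^{n} n^{2} - 18 \cdot 2^{n} n - 4 \cdot 2^{n} + 56

The ratio is 2*(3*k**2 + 21*k + 26)/(3*k**2 + 15*k + 8).
Take A(k)=2, B(k)=1, C(k)=k**2 + 5*k + 8/3.
Set up (2)·f(k+1) − (1)·f(k) − (k**2 + 5*k + 8/3) = 0.
From deg A=0, deg B=0, deg C=2: d=2.
Match coefficients ⇒ f(k) = (3*k**2 + 3*k - 4)/3.
R(k) = B(k−1)·f(k)/C(k) = (3*k**2 + 3*k - 4)/(3*k**2 + 15*k + 8); s_k = R·t_k = 2**k*(-3*k**2 - 3*k + 4).
Verify: 2**k*(-3*k**2 - 15*k - 8) matches t_k.
s_(n+1) = 2**(n + 1)*(-3*n**2 - 9*n - 2) and s_(2) = -56, so S(n) = -6*2**n*n**2 - 18*2**n*n - 4*2**n + 56.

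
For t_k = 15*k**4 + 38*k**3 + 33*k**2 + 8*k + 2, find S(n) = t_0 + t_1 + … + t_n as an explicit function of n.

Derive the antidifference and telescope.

S(n) = 3*n**5 + 17*n**4 + 35*n**3 + 30*n**2 + 11*n + 2

Step 1: r(k) = (15*k**4 + 98*k**3 + 237*k**2 + 248*k + 96)/(15*k**4 + 38*k**3 + 33*k**2 + 8*k + 2).
Factor: A=1; B=1; C=k**4 + 38*k**3/15 + 11*k**2/5 + 8*k/15 + 2/15.
f must satisfy (1)·f(k+1) − (1)·f(k) = k**4 + 38*k**3/15 + 11*k**2/5 + 8*k/15 + 2/15.
deg f ≤ 5 (via 0,0,4).
Solving with deg f ≤ 5: f(k) = k*(3*k**4 + 2*k**3 - 3*k**2 - 3*k + 3)/15.
Certificate R = B(k−1)f/C = k*(3*k**4 + 2*k**3 - 3*k**2 - 3*k + 3)/(15*k**4 + 38*k**3 + 33*k**2 + 8*k + 2) gives s_k = k*(3*k**4 + 2*k**3 - 3*k**2 - 3*k + 3).
Check: Δs_k = 15*k**4 + 38*k**3 + 33*k**2 + 8*k + 2. ✓
Evaluate: s_(n+1) = 3*n**5 + 17*n**4 + 35*n**3 + 30*n**2 + 11*n + 2; subtract s_(0) = 0 ⇒ S(n) = 3*n**5 + 17*n**4 + 35*n**3 + 30*n**2 + 11*n + 2.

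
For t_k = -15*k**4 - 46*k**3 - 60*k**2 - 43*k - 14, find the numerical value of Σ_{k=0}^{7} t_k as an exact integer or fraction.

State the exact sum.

Σ = -115920

t_(k+1)/t_k = (15*k**4 + 106*k**3 + 288*k**2 + 361*k + 178)/(15*k**4 + 46*k**3 + 60*k**2 + 43*k + 14).
Take A(k)=1, B(k)=1, C(k)=k**4 + 46*k**3/15 + 4*k**2 + 43*k/15 + 14/15.
Solve (1)·f(k+1) − (1)·f(k) = k**4 + 46*k**3/15 + 4*k**2 + 43*k/15 + 14/15.
deg f ≤ 5 (via 0,0,4).
A polynomial solution: f(k) = k*(k + 1)*(3*k**3 + k**2 + k + 2)/15.
Then R = B(k−1)f/C = k*(3*k**3 + k**2 + k + 2)/(15*k**3 + 31*k**2 + 29*k + 14), so s_k = R(k)·t_k = k*(-3*k**4 - 4*k**3 - 2*k**2 - 3*k - 2).
Check: Δs_k = -15*k**4 - 46*k**3 - 60*k**2 - 43*k - 14. ✓
Sum = s_(8) − s_(0); s_(8) = -115920, s_(0) = 0 ⇒ -115920.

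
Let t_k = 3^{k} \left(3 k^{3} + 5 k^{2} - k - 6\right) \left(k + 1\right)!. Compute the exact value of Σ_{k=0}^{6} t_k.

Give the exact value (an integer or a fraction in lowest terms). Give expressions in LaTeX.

The ratio is 3*(3*k**4 + 20*k**3 + 46*k**2 + 37*k + 2)/(3*k**3 + 5*k**2 - k - 6).
Take A(k)=3*k + 6, B(k)=1, C(k)=k**3 + 5*k**2/3 - k/3 - 2.
Key eq: (3*k + 6)·f(k+1) = (1)·f(k) + (k**3 + 5*k**2/3 - k/3 - 2).
d = 2 from the (1,0,3) case.
A polynomial solution: f(k) = k*(k - 2)/3.
Certificate R = B(k−1)f/C = k*(k - 2)/(3*k**3 + 5*k**2 - k - 6) gives s_k = 3**k*k*(k - 2)*factorial(k + 1).
Check: Δs_k = 3**k*(3*k**3 + 5*k**2 - k - 6)*factorial(k + 1). ✓
Telescoping: Σ = s_(7) − s_(0) = 3086294400 − (0) = 3086294400.

Σ = 3086294400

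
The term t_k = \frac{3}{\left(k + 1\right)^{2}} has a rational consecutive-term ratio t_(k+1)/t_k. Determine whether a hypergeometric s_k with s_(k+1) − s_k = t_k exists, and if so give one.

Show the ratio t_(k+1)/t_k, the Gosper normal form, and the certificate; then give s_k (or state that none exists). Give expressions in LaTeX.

The ratio is (k + 1)**2/(k + 2)**2.
Normal form (A,B,C) = (k**2 + 2*k + 1, k**2 + 4*k + 4, 1).
Solve (k**2 + 2*k + 1)·f(k+1) − (k**2 + 2*k + 1)·f(k) = 1.
deg f ≤ 0 (via 2,2,0).
f = c0 ⇒ A·f(k+1) − B(k−1)·f(k) − C = -1. The system {-1 = 0} is inconsistent; no antidifference.

none — t_k is not Gosper-summable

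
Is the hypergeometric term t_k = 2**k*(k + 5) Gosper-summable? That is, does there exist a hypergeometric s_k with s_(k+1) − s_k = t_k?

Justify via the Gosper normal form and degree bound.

Compute t_(k+1)/t_k: get 2*(k + 6)/(k + 5).
Normal form (A,B,C) = (2, 1, k + 5).
Key eq: (2)·f(k+1) = (1)·f(k) + (k + 5).
Bound: deg f ≤ 1.
Solving with deg f ≤ 1: f(k) = k + 3.
R(k) = B(k−1)·f(k)/C(k) = (k + 3)/(k + 5); s_k = R·t_k = 2**k*(k + 3).
Δs = 2**k*(k + 5), as required.

Yes. s_k = 2**k*(k + 3).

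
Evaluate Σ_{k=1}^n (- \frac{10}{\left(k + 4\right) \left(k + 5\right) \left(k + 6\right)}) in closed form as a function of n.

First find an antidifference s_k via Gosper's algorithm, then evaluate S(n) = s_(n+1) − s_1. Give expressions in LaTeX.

t_(k+1)/t_k = (k + 4)/(k + 7).
Factor: A=k + 4; B=k + 7; C=1.
Set up (k + 4)·f(k+1) − (k + 6)·f(k) − (1) = 0.
Bound: deg f ≤ 2.
Match coefficients ⇒ f(k) = k*(k + 9)/40.
Then R = B(k−1)f/C = k*(k + 6)*(k + 9)/40, so s_k = R(k)·t_k = k*(-k - 9)/(4*(k + 4)*(k + 5)).
Check: Δs_k = -10/(k**3 + 15*k**2 + 74*k + 120). ✓
Evaluate: s_(n+1) = (-n**2 - 11*n - 10)/(4*(n**2 + 11*n + 30)); subtract s_(1) = -1/12 ⇒ S(n) = n*(-n - 11)/(6*(n**2 + 11*n + 30)).

S(n) = \frac{n \left(- n - 11\right)}{6 \left(n^{2} + 11 n + 30\right)}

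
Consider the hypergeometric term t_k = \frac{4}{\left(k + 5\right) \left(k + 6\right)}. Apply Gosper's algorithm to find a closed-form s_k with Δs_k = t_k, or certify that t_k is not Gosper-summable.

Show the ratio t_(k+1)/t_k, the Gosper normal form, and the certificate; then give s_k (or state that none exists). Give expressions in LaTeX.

Step 1: r(k) = (k + 5)/(k + 7).
Normal form (A,B,C) = (k + 5, k + 7, 1).
Need (k + 5)·f(k+1) − (k + 6)·f(k) = 1.
deg f ≤ 1 (via 1,1,0).
Match coefficients ⇒ f(k) = k/5.
So s_k = (B(k−1)f/C)·t_k = (k*(k + 6)/5)·t_k = 4*k/(5*(k + 5)).
s_(k+1) − s_k = 4/(k**2 + 11*k + 30) = t_k.

s_k = \frac{4 k}{5 \left(k + 5\right)}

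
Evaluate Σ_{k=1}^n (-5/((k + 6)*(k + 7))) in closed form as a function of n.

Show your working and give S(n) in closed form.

S(n) = -5*n/(7*n + 49)

Step 1: r(k) = (k + 6)/(k + 8).
Gosper form: A/B · C(k+1)/C(k) with A=k + 6, B=k + 8, C=1.
Set up (k + 6)·f(k+1) − (k + 7)·f(k) − (1) = 0.
Degrees (1,1,0) ⇒ d ≤ 1.
Coefficient equations give f(k) = k/6.
Get s_k = R·t_k = -5*k/(6*k + 36) with R(k) = B(k−1)f(k)/C(k) = k*(k + 7)/6.
Check: Δs_k = -5/(k**2 + 13*k + 42). ✓
Evaluate: s_(n+1) = 5*(-n - 1)/(6*(n + 7)); subtract s_(1) = -5/42 ⇒ S(n) = -5*n/(7*n + 49).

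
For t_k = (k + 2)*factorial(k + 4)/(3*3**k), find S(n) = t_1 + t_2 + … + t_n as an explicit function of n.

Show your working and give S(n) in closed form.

S(n) = -40 + factorial(n + 5)/(3*3**n)

The ratio is (k + 3)*(k + 5)/(3*(k + 2)).
So A=k/3 + 5/3 and B=1, with C=k + 2.
Solve (k/3 + 5/3)·f(k+1) − (1)·f(k) = k + 2.
deg f ≤ 0 (via 1,0,1).
Match coefficients ⇒ f(k) = 3.
Get s_k = R·t_k = factorial(k + 4)/3**k with R(k) = B(k−1)f(k)/C(k) = 3/(k + 2).
Verify: (k + 2)*factorial(k + 4)/(3*3**k) matches t_k.
Evaluate: s_(n+1) = 3**(-n - 1)*factorial(n + 5); subtract s_(1) = 40 ⇒ S(n) = -40 + factorial(n + 5)/(3*3**n).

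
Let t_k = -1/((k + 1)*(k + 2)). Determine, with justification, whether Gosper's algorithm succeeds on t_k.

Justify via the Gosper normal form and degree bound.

Yes. s_k = -k/(k + 1).

Step 1: r(k) = (k + 1)/(k + 3).
Normal form (A,B,C) = (k + 1, k + 3, 1).
Key eq: (k + 1)·f(k+1) = (k + 2)·f(k) + (1).
Bound: deg f ≤ 1.
Coefficient equations give f(k) = k.
Get s_k = R·t_k = -k/(k + 1) with R(k) = B(k−1)f(k)/C(k) = k*(k + 2).
Verify: -1/(k**2 + 3*k + 2) matches t_k.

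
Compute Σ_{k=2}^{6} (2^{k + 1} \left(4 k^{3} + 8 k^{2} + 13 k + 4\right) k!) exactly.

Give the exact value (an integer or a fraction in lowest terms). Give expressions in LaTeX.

Ratio r(k) = 2*(4*k**4 + 24*k**3 + 61*k**2 + 70*k + 29)/(4*k**3 + 8*k**2 + 13*k + 4).
Gosper form: A/B · C(k+1)/C(k) with A=2*k + 2, B=1, C=k**3 + 2*k**2 + 13*k/4 + 1.
Need (2*k + 2)·f(k+1) − (1)·f(k) = k**3 + 2*k**2 + 13*k/4 + 1.
Degrees (1,0,3) ⇒ d ≤ 2.
Solve for f: f(k) = (2*k**2 - k + 2)/4 (degree 2 ≤ 2).
Get s_k = R·t_k = 2**(k + 1)*(2*k**2 - k + 2)*factorial(k) with R(k) = B(k−1)f(k)/C(k) = (2*k**2 - k + 2)/(4*k**3 + 8*k**2 + 13*k + 4).
Δs = 2**(k + 1)*(4*k**3 + 8*k**2 + 13*k + 4)*factorial(k), as required.
Telescoping: Σ = s_(7) − s_(2) = 119992320 − (128) = 119992192.

Σ = 119992192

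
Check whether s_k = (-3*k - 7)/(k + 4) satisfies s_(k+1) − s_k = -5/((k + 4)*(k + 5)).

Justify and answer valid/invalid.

Valid — Δs_k = t_k.

s_(k+1) = (-3*k - 10)/(k + 5)
s_(k+1) − s_k = -5/(k**2 + 9*k + 20)
(s_(k+1) − s_k) − t_k = 0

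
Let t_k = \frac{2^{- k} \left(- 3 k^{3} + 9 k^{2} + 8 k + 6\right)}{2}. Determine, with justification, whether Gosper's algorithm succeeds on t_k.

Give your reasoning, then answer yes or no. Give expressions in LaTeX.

Step 1: r(k) = (3*k**3 - 17*k - 20)/(2*(3*k**3 - 9*k**2 - 8*k - 6)).
Gosper form: A/B · C(k+1)/C(k) with A=1/2, B=1, C=k**3 - 3*k**2 - 8*k/3 - 2.
Solve (1/2)·f(k+1) − (1)·f(k) = k**3 - 3*k**2 - 8*k/3 - 2.
d = 3 from the (0,0,3) case.
Coefficient equations give f(k) = -2*(3*k**3 + k - 2)/3.
Get s_k = R·t_k = (3*k**3 + k - 2)/2**k with R(k) = B(k−1)f(k)/C(k) = -2*(3*k**3 + k - 2)/(3*k**3 - 9*k**2 - 8*k - 6).
Verify: (-6*k**3 - k + 3*(k + 1)**3 + 3)/(2*2**k) matches t_k.

Yes. s_k = 2^{- k} \left(3 k^{3} + k - 2\right).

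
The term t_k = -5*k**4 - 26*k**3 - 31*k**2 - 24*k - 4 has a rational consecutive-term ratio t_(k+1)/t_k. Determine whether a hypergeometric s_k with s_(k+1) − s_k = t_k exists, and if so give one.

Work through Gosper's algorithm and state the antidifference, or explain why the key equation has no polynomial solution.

The ratio is (5*k**4 + 46*k**3 + 139*k**2 + 184*k + 90)/(5*k**4 + 26*k**3 + 31*k**2 + 24*k + 4).
Normal form (A,B,C) = (1, 1, k**4 + 26*k**3/5 + 31*k**2/5 + 24*k/5 + 4/5).
f must satisfy (1)·f(k+1) − (1)·f(k) = k**4 + 26*k**3/5 + 31*k**2/5 + 24*k/5 + 4/5.
deg f ≤ 5 (via 0,0,4).
Match coefficients ⇒ f(k) = k*(k**4 + 4*k**3 - k**2 + 3*k - 3)/5.
Then R = B(k−1)f/C = k*(k**4 + 4*k**3 - k**2 + 3*k - 3)/(5*k**4 + 26*k**3 + 31*k**2 + 24*k + 4), so s_k = R(k)·t_k = k*(-k**4 - 4*k**3 + k**2 - 3*k + 3).
Verify: -5*k**4 - 26*k**3 - 31*k**2 - 24*k - 4 matches t_k.

s_k = k*(-k**4 - 4*k**3 + k**2 - 3*k + 3)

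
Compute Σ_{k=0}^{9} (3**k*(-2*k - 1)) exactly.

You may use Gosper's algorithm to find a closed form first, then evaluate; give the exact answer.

Σ = -531442

Step 1: r(k) = 3*(2*k + 3)/(2*k + 1).
Normal form (A,B,C) = (3, 1, k + 1/2).
Solve (3)·f(k+1) − (1)·f(k) = k + 1/2.
From deg A=0, deg B=0, deg C=1: d=1.
A polynomial solution: f(k) = (k - 1)/2.
Get s_k = R·t_k = 3**k*(1 - k) with R(k) = B(k−1)f(k)/C(k) = (k - 1)/(2*k + 1).
Check: Δs_k = 3**k*(-2*k - 1). ✓
Sum = s_(10) − s_(0); s_(10) = -531441, s_(0) = 1 ⇒ -531442.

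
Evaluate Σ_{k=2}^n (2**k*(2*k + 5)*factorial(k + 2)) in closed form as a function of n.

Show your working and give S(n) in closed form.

S(n) = 2*2**n*factorial(n + 3) - 96

Step 1: r(k) = 2*(k + 3)*(2*k + 7)/(2*k + 5).
Take A(k)=2*k + 6, B(k)=1, C(k)=k + 5/2.
Solve (2*k + 6)·f(k+1) − (1)·f(k) = k + 5/2.
d = 0 from the (1,0,1) case.
Solving with deg f ≤ 0: f(k) = 1/2.
Get s_k = R·t_k = 2**k*factorial(k + 2) with R(k) = B(k−1)f(k)/C(k) = 1/(2*k + 5).
s_(k+1) − s_k = 2**k*(2*k + 5)*factorial(k + 2) = t_k.
Telescope: S(n) = s_(n+1) − s_(2) = 2**(n + 1)*factorial(n + 3) − (96) = 2*2**n*factorial(n + 3) - 96.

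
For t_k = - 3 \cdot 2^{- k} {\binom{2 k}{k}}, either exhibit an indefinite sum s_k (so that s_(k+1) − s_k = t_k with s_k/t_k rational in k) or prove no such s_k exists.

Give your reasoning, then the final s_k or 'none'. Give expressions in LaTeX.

t_(k+1)/t_k = (2*k + 1)/(k + 1).
Take A(k)=2*k + 1, B(k)=k + 1, C(k)=1.
Need (2*k + 1)·f(k+1) − (k)·f(k) = 1.
deg f ≤ -1 (via 1,1,0).
deg f ≤ -1 is impossible — no certificate.

not Gosper-summable; s_k does not exist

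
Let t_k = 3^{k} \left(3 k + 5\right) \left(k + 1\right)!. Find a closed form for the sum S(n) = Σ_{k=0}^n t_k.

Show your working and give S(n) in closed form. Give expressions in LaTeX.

S(n) = 3 \cdot 3^{n} \left(n + 2\right)! - 1

The ratio is 3*(k + 2)*(3*k + 8)/(3*k + 5).
Factor: A=3*k + 6; B=1; C=k + 5/3.
Set up (3*k + 6)·f(k+1) − (1)·f(k) − (k + 5/3) = 0.
From deg A=1, deg B=0, deg C=1: d=0.
A polynomial solution: f(k) = 1/3.
So s_k = (B(k−1)f/C)·t_k = (1/(3*k + 5))·t_k = 3**k*factorial(k + 1).
Verify: 3**k*(3*k + 5)*factorial(k + 1) matches t_k.
Telescope: S(n) = s_(n+1) − s_(0) = 3**(n + 1)*factorial(n + 2) − (1) = 3*3**n*factorial(n + 2) - 1.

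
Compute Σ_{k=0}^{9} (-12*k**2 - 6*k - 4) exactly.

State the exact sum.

t_(k+1)/t_k = (6*k**2 + 15*k + 11)/(6*k**2 + 3*k + 2).
A = 1, B = 1, C = k**2 + k/2 + 1/3.
Need (1)·f(k+1) − (1)·f(k) = k**2 + k/2 + 1/3.
deg f ≤ 3 (via 0,0,2).
Solve for f: f(k) = k*(4*k**2 - 3*k + 3)/12 (degree 3 ≤ 3).
R(k) = B(k−1)·f(k)/C(k) = k*(4*k**2 - 3*k + 3)/(2*(6*k**2 + 3*k + 2)); s_k = R·t_k = k*(-4*k**2 + 3*k - 3).
Check: Δs_k = -12*k**2 - 6*k - 4. ✓
Telescoping: Σ = s_(10) − s_(0) = -3730 − (0) = -3730.

Σ = -3730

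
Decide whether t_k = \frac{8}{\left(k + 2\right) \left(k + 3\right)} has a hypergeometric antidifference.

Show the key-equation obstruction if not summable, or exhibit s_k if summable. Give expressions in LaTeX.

r(k) = (k + 2)/(k + 4) after simplifying.
A = k + 2, B = k + 4, C = 1.
Need (k + 2)·f(k+1) − (k + 3)·f(k) = 1.
Bound: deg f ≤ 1.
Coefficient equations give f(k) = k/2.
Certificate R = B(k−1)f/C = k*(k + 3)/2 gives s_k = 4*k/(k + 2).
s_(k+1) − s_k = 8/(k**2 + 5*k + 6) = t_k.

Yes. s_k = \frac{4 k}{k + 2}.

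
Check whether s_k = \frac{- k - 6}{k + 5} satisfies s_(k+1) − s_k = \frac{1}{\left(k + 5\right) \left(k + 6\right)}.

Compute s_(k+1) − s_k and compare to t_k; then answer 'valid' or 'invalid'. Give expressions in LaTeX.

s_(k+1) = (-k - 7)/(k + 6)
s_(k+1) − s_k = 1/(k**2 + 11*k + 30)
(s_(k+1) − s_k) − t_k = 0

valid; difference matches t_k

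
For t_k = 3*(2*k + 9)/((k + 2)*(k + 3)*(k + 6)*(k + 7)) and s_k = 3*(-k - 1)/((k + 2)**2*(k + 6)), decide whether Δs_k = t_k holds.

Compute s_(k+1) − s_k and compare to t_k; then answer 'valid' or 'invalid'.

Invalid: residual 3*(-3*k**2 - 23*k - 39)/(k**6 + 23*k**5 + 209*k**4 + 961*k**3 + 2370*k**2 + 2988*k + 1512) ≠ 0.

s_(k+1) = 3*(-k - 2)/((k + 3)**2*(k + 7))
s_(k+1) − s_k = 3*(2*k**3 + 16*k**2 + 34*k + 15)/(k**6 + 23*k**5 + 209*k**4 + 961*k**3 + 2370*k**2 + 2988*k + 1512)
(s_(k+1) − s_k) − t_k = 3*(-3*k**2 - 23*k - 39)/(k**6 + 23*k**5 + 209*k**4 + 961*k**3 + 2370*k**2 + 2988*k + 1512)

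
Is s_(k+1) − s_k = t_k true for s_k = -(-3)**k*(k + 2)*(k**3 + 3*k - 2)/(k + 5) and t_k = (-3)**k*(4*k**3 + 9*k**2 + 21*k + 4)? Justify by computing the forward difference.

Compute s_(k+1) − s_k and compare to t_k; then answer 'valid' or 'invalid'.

Invalid: residual (-3)**(k + 1)*(4*k**4 + 30*k**3 + 66*k**2 + 112*k + 18)/(k**2 + 11*k + 30) ≠ 0.

s_(k+1) = 3*(-3)**k*(k + 3)*(3*k + (k + 1)**3 + 1)/(k + 6)
s_(k+1) − s_k = (-3)**k*(4*k**5 + 41*k**4 + 150*k**3 + 307*k**2 + 338*k + 66)/(k**2 + 11*k + 30)
(s_(k+1) − s_k) − t_k = (-3)**(k + 1)*(4*k**4 + 30*k**3 + 66*k**2 + 112*k + 18)/(k**2 + 11*k + 30)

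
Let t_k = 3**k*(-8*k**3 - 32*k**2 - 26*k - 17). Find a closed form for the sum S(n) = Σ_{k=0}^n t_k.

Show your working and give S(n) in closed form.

Compute t_(k+1)/t_k: get 3*(8*k**3 + 56*k**2 + 114*k + 83)/(8*k**3 + 32*k**2 + 26*k + 17).
Factor: A=3; B=1; C=k**3 + 4*k**2 + 13*k/4 + 17/8.
Need (3)·f(k+1) − (1)·f(k) = k**3 + 4*k**2 + 13*k/4 + 17/8.
Degrees (0,0,3) ⇒ d ≤ 3.
Coefficient equations give f(k) = (4*k**3 - 2*k**2 + k + 4)/8.
R(k) = B(k−1)·f(k)/C(k) = (4*k**3 - 2*k**2 + k + 4)/(8*k**3 + 32*k**2 + 26*k + 17); s_k = R·t_k = 3**k*(-4*k**3 + 2*k**2 - k - 4).
Δs = 3**k*(-8*k**3 - 32*k**2 - 26*k - 17), as required.
Evaluate: s_(n+1) = 3**(n + 1)*(-4*n**3 - 10*n**2 - 9*n - 7); subtract s_(0) = -4 ⇒ S(n) = -12*3**n*n**3 - 30*3**n*n**2 - 27*3**n*n - 21*3**n + 4.

S(n) = -12*3**n*n**3 - 30*3**n*n**2 - 27*3**n*n - 21*3**n + 4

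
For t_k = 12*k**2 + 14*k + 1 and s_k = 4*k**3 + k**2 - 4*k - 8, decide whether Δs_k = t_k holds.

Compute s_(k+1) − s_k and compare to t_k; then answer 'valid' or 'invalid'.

valid (s_(k+1) − s_k reduces to t_k)

s_(k+1) = 4*k**3 + 13*k**2 + 10*k - 7
s_(k+1) − s_k = 12*k**2 + 14*k + 1
(s_(k+1) − s_k) − t_k = 0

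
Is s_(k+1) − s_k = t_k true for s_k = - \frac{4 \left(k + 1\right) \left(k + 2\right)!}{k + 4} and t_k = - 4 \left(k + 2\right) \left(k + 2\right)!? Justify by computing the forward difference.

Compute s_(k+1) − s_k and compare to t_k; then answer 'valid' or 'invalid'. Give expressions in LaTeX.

Invalid: residual \frac{12 \left(k^{2} + 6 k + 7\right) \left(k + 2\right)!}{\left(k + 4\right) \left(k + 5\right)} ≠ 0.

s_(k+1) = -4*(k + 2)*factorial(k + 3)/(k + 5)
s_(k+1) − s_k = -4*(k**3 + 8*k**2 + 20*k + 19)*factorial(k + 2)/((k + 4)*(k + 5))
(s_(k+1) − s_k) − t_k = 12*(k**2 + 6*k + 7)*factorial(k + 2)/((k + 4)*(k + 5))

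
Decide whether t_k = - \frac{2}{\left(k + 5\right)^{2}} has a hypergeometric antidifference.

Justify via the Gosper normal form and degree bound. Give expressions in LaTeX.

Ratio r(k) = (k + 5)**2/(k + 6)**2.
So A=k**2 + 10*k + 25 and B=k**2 + 12*k + 36, with C=1.
Need (k**2 + 10*k + 25)·f(k+1) − (k**2 + 10*k + 25)·f(k) = 1.
deg f ≤ 0 (via 2,2,0).
Write f(k) = c0. Then LHS − RHS = -1, requiring -1 = 0: contradictory. No certificate.

No. Not Gosper-summable.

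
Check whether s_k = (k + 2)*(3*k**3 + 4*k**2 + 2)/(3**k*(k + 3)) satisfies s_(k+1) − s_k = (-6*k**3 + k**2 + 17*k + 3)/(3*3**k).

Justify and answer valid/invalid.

Invalid: residual (6*k**4 + 26*k**3 - 8*k**2 - 54*k - 3)/(3*3**k*(k**2 + 7*k + 12)) ≠ 0.

s_(k+1) = (k + 3)*(3*(k + 1)**3 + 4*(k + 1)**2 + 2)/(3*3**k*(k + 4))
s_(k+1) − s_k = (-6*k**5 - 35*k**4 - 22*k**3 + 126*k**2 + 171*k + 33)/(3*3**k*(k**2 + 7*k + 12))
(s_(k+1) − s_k) − t_k = (6*k**4 + 26*k**3 - 8*k**2 - 54*k - 3)/(3*3**k*(k**2 + 7*k + 12))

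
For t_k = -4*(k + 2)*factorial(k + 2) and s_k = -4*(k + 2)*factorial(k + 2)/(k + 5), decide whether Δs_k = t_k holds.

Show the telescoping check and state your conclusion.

Invalid: residual 12*(k**2 + 7*k + 9)*factorial(k + 2)/((k + 5)*(k + 6)) ≠ 0.

s_(k+1) = -4*(k + 3)*factorial(k + 3)/(k + 6)
s_(k+1) − s_k = -4*(k**3 + 10*k**2 + 31*k + 33)*factorial(k + 2)/((k + 5)*(k + 6))
(s_(k+1) − s_k) − t_k = 12*(k**2 + 7*k + 9)*factorial(k + 2)/((k + 5)*(k + 6))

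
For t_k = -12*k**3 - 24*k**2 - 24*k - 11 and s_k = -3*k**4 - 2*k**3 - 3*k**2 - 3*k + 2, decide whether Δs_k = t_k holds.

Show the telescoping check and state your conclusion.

valid; difference matches t_k

s_(k+1) = -3*k**4 - 14*k**3 - 27*k**2 - 27*k - 9
s_(k+1) − s_k = -12*k**3 - 24*k**2 - 24*k - 11
(s_(k+1) − s_k) − t_k = 0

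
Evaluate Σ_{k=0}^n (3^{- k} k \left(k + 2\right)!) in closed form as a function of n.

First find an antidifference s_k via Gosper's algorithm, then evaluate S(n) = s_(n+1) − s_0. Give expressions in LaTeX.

S(n) = -6 + 3^{- n} \left(n + 3\right)!

Ratio r(k) = (k + 1)*(k + 3)/(3*k).
Factor: A=k/3 + 1; B=1; C=k.
Key eq: (k/3 + 1)·f(k+1) = (1)·f(k) + (k).
Bound: deg f ≤ 0.
Match coefficients ⇒ f(k) = 3.
Certificate R = B(k−1)f/C = 3/k gives s_k = 3**(1 - k)*factorial(k + 2).
s_(k+1) − s_k = k*factorial(k + 2)/3**k = t_k.
Telescope: S(n) = s_(n+1) − s_(0) = factorial(n + 3)/3**n − (6) = -6 + factorial(n + 3)/3**n.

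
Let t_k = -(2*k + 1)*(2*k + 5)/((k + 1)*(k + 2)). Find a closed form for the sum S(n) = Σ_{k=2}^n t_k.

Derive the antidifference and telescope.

Compute t_(k+1)/t_k: get (k + 1)*(2*k + 3)*(2*k + 7)/((k + 3)*(2*k + 1)*(2*k + 5)).
So A=k + 1 and B=k + 3, with C=k**2 + 3*k + 5/4.
Solve (k + 1)·f(k+1) − (k + 2)·f(k) = k**2 + 3*k + 5/4.
deg f ≤ 2 (via 1,1,2).
Match coefficients ⇒ f(k) = k*(4*k + 1)/4.
Get s_k = R·t_k = k*(-4*k - 1)/(k + 1) with R(k) = B(k−1)f(k)/C(k) = k*(k + 2)*(4*k + 1)/((2*k + 1)*(2*k + 5)).
Δs = (-4*k**2 - 12*k - 5)/(k**2 + 3*k + 2), as required.
Σ_(k=2)^n t_k = s_(n+1) − s_(2) = ((-4*n**2 - 9*n - 5)/(n + 2)) − (-6), i.e. (-4*n**2 - 3*n + 7)/(n + 2).

S(n) = (-4*n**2 - 3*n + 7)/(n + 2)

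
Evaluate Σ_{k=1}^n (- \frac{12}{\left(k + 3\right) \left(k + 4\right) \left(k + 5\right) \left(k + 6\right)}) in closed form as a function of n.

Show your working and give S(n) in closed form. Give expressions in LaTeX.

Ratio r(k) = (k + 3)/(k + 7).
Gosper form: A/B · C(k+1)/C(k) with A=k + 3, B=k + 7, C=1.
Set up (k + 3)·f(k+1) − (k + 6)·f(k) − (1) = 0.
From deg A=1, deg B=1, deg C=0: d=3.
Match coefficients ⇒ f(k) = k*(k**2 + 12*k + 47)/180.
R(k) = B(k−1)·f(k)/C(k) = k*(k + 6)*(k**2 + 12*k + 47)/180; s_k = R·t_k = k*(-k**2 - 12*k - 47)/(15*(k + 3)*(k + 4)*(k + 5)).
s_(k+1) − s_k = -12/(k**4 + 18*k**3 + 119*k**2 + 342*k + 360) = t_k.
Telescope: S(n) = s_(n+1) − s_(1) = (-n**3 - 15*n**2 - 74*n - 60)/(15*(n**3 + 15*n**2 + 74*n + 120)) − (-1/30) = n*(-n**2 - 15*n - 74)/(30*(n**3 + 15*n**2 + 74*n + 120)).

S(n) = \frac{n \left(- n^{2} - 15 n - 74\right)}{30 \left(n^{3} + 15 n^{2} + 74 n + 120\right)}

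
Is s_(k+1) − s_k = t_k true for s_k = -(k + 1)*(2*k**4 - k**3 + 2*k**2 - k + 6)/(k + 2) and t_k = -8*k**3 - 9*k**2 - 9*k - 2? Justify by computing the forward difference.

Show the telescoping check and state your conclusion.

Invalid: residual (6*k**4 + 26*k**3 + 25*k**2 + 21*k - 2)/(k**2 + 5*k + 6) ≠ 0.

s_(k+1) = -(k + 2)*(-k + 2*(k + 1)**4 - (k + 1)**3 + 2*(k + 1)**2 + 5)/(k + 3)
s_(k+1) − s_k = (-8*k**5 - 43*k**4 - 76*k**3 - 76*k**2 - 43*k - 14)/(k**2 + 5*k + 6)
(s_(k+1) − s_k) − t_k = (6*k**4 + 26*k**3 + 25*k**2 + 21*k - 2)/(k**2 + 5*k + 6)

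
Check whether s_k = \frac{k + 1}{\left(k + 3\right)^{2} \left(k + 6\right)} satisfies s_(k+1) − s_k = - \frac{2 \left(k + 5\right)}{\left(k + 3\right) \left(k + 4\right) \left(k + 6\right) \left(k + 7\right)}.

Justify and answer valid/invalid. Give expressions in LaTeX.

Invalid: residual \frac{2 \left(3 k^{2} + 27 k + 58\right)}{k^{6} + 27 k^{5} + 297 k^{4} + 1705 k^{3} + 5394 k^{2} + 8928 k + 6048} ≠ 0.

s_(k+1) = (k + 2)/((k + 4)**2*(k + 7))
s_(k+1) − s_k = -(k + 1)/((k + 3)**2*(k + 6)) + (k + 2)/((k + 4)**2*(k + 7))
(s_(k+1) − s_k) − t_k = 2*(3*k**2 + 27*k + 58)/(k**6 + 27*k**5 + 297*k**4 + 1705*k**3 + 5394*k**2 + 8928*k + 6048)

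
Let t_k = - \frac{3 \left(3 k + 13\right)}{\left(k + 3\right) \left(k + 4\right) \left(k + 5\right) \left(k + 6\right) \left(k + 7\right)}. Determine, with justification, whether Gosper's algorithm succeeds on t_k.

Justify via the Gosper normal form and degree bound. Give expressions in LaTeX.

Compute t_(k+1)/t_k: get (k + 3)*(3*k + 16)/((k + 8)*(3*k + 13)).
So A=k + 3 and B=k + 8, with C=k + 13/3.
Need (k + 3)·f(k+1) − (k + 7)·f(k) = k + 13/3.
From deg A=1, deg B=1, deg C=1: d=4.
A polynomial solution: f(k) = k*(k + 4)*(k**2 + 14*k + 63)/270.
Certificate R = B(k−1)f/C = k*(k + 4)*(k + 7)*(k**2 + 14*k + 63)/(90*(3*k + 13)) gives s_k = k*(-k**2 - 14*k - 63)/(30*(k**3 + 14*k**2 + 63*k + 90)).
Check: Δs_k = 3*(-3*k - 13)/(k**5 + 25*k**4 + 245*k**3 + 1175*k**2 + 2754*k + 2520). ✓

Yes. s_k = \frac{k \left(- k^{2} - 14 k - 63\right)}{30 \left(k^{3} + 14 k^{2} + 63 k + 90\right)}.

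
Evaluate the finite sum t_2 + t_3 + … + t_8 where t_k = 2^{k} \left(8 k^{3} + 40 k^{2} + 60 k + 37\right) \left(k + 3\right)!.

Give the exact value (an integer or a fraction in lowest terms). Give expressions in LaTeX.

Σ = 75781885125600

The ratio is 2*(8*k**4 + 96*k**3 + 420*k**2 + 801*k + 580)/(8*k**3 + 40*k**2 + 60*k + 37).
A = 2*k + 8, B = 1, C = k**3 + 5*k**2 + 15*k/2 + 37/8.
Need (2*k + 8)·f(k+1) − (1)·f(k) = k**3 + 5*k**2 + 15*k/2 + 37/8.
Bound: deg f ≤ 2.
Match coefficients ⇒ f(k) = (4*k**2 - 2*k + 3)/8.
R(k) = B(k−1)·f(k)/C(k) = (4*k**2 - 2*k + 3)/(8*k**3 + 40*k**2 + 60*k + 37); s_k = R·t_k = 2**k*(4*k**2 - 2*k + 3)*factorial(k + 3).
Δs = 2**k*(8*k**3 + 40*k**2 + 60*k + 37)*factorial(k + 3), as required.
Telescoping: Σ = s_(9) − s_(2) = 75781885132800 − (7200) = 75781885125600.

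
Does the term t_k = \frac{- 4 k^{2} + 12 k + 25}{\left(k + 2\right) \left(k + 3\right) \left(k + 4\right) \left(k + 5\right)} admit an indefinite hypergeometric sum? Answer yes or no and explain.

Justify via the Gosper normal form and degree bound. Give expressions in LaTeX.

Yes. s_k = \frac{k \left(k^{2} + 41 k + 58\right)}{8 \left(k + 2\right) \left(k + 3\right) \left(k + 4\right)}.

Ratio r(k) = (k + 2)*(12*k - 4*(k + 1)**2 + 37)/((k + 6)*(-4*k**2 + 12*k + 25)).
Normal form (A,B,C) = (k + 2, k + 6, k**2 - 3*k - 25/4).
f must satisfy (k + 2)·f(k+1) − (k + 5)·f(k) = k**2 - 3*k - 25/4.
Bound: deg f ≤ 3.
Match coefficients ⇒ f(k) = -k*(k**2 + 41*k + 58)/32.
Then R = B(k−1)f/C = -k*(k + 5)*(k**2 + 41*k + 58)/(8*(4*k**2 - 12*k - 25)), so s_k = R(k)·t_k = k*(k**2 + 41*k + 58)/(8*(k + 2)*(k + 3)*(k + 4)).
s_(k+1) − s_k = (-4*k**2 + 12*k + 25)/(k**4 + 14*k**3 + 71*k**2 + 154*k + 120) = t_k.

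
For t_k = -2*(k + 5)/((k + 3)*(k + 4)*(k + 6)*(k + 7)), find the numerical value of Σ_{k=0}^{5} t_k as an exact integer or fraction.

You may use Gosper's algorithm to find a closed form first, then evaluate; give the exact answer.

Σ = -5/108

The ratio is (k + 3)*(k + 6)**2/((k + 5)**2*(k + 8)).
Take A(k)=k + 3, B(k)=k + 8, C(k)=k**2 + 10*k + 25.
Solve (k + 3)·f(k+1) − (k + 7)·f(k) = k**2 + 10*k + 25.
Degrees (1,1,2) ⇒ d ≤ 4.
Solving with deg f ≤ 4: f(k) = k*(k + 4)*(k + 5)*(k + 9)/36.
R(k) = B(k−1)·f(k)/C(k) = k*(k + 4)*(k + 7)*(k + 9)/(36*(k + 5)); s_k = R·t_k = k*(-k - 9)/(18*(k**2 + 9*k + 18)).
Check: Δs_k = 2*(-k - 5)/(k**4 + 20*k**3 + 145*k**2 + 450*k + 504). ✓
Σ_(k=0)^(5) t_k = s_(6) − s_(0) = -5/108 − (0) = -5/108.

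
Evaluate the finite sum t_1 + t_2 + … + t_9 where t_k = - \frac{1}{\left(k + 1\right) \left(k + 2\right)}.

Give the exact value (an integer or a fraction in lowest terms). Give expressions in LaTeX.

The ratio is (k + 1)/(k + 3).
Normal form (A,B,C) = (k + 1, k + 3, 1).
Solve (k + 1)·f(k+1) − (k + 2)·f(k) = 1.
Degrees (1,1,0) ⇒ d ≤ 1.
Solve for f: f(k) = k (degree 1 ≤ 1).
Get s_k = R·t_k = -k/(k + 1) with R(k) = B(k−1)f(k)/C(k) = k*(k + 2).
s_(k+1) − s_k = -1/(k**2 + 3*k + 2) = t_k.
Sum = s_(10) − s_(1); s_(10) = -10/11, s_(1) = -1/2 ⇒ -9/22.

Σ = -9/22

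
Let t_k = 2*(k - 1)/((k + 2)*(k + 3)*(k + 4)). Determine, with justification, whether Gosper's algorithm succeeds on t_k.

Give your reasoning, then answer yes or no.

Yes. s_k = k*(k - 7)/(6*(k + 2)*(k + 3)).

r(k) = k*(k + 2)/((k - 1)*(k + 5)) after simplifying.
Gosper form: A/B · C(k+1)/C(k) with A=k + 2, B=k + 5, C=k - 1.
f must satisfy (k + 2)·f(k+1) − (k + 4)·f(k) = k - 1.
From deg A=1, deg B=1, deg C=1: d=2.
Solving with deg f ≤ 2: f(k) = k*(k - 7)/12.
R(k) = B(k−1)·f(k)/C(k) = k*(k - 7)*(k + 4)/(12*(k - 1)); s_k = R·t_k = k*(k - 7)/(6*(k + 2)*(k + 3)).
Verify: 2*(k - 1)/(k**3 + 9*k**2 + 26*k + 24) matches t_k.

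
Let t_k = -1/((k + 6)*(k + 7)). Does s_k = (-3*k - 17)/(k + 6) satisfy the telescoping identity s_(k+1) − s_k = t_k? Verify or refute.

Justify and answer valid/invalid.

Valid — Δs_k = t_k.

s_(k+1) = (-3*k - 20)/(k + 7)
s_(k+1) − s_k = -1/(k**2 + 13*k + 42)
(s_(k+1) − s_k) − t_k = 0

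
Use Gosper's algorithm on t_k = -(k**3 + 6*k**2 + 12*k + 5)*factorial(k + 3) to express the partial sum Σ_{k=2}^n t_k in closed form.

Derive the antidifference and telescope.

S(n) = -n**2*factorial(n + 4) - 3*n*factorial(n + 4) - factorial(n + 4) + 600

Ratio r(k) = (k**4 + 13*k**3 + 63*k**2 + 132*k + 96)/(k**3 + 6*k**2 + 12*k + 5).
Gosper form: A/B · C(k+1)/C(k) with A=k + 4, B=1, C=k**3 + 6*k**2 + 12*k + 5.
f must satisfy (k + 4)·f(k+1) − (1)·f(k) = k**3 + 6*k**2 + 12*k + 5.
d = 2 from the (1,0,3) case.
Solving with deg f ≤ 2: f(k) = k**2 + k - 1.
Then R = B(k−1)f/C = (k**2 + k - 1)/(k**3 + 6*k**2 + 12*k + 5), so s_k = R(k)·t_k = -(k**2 + k - 1)*factorial(k + 3).
s_(k+1) − s_k = -(k**3 + 6*k**2 + 12*k + 5)*factorial(k + 3) = t_k.
Σ_(k=2)^n t_k = s_(n+1) − s_(2) = (-(n**2 + 3*n + 1)*factorial(n + 4)) − (-600), i.e. -n**2*factorial(n + 4) - 3*n*factorial(n + 4) - factorial(n + 4) + 600.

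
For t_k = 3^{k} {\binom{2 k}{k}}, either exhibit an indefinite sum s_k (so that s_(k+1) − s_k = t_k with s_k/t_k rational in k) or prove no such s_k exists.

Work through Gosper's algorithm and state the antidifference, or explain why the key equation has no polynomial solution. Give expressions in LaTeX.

t_(k+1)/t_k = 6*(2*k + 1)/(k + 1).
A = 12*k + 6, B = k + 1, C = 1.
f must satisfy (12*k + 6)·f(k+1) − (k)·f(k) = 1.
From deg A=1, deg B=1, deg C=0: d=-1.
Negative degree bound (-1): no f exists, t_k not Gosper-summable.

not Gosper-summable; s_k does not exist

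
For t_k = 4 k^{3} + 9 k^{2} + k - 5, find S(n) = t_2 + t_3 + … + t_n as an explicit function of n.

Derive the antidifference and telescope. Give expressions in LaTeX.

The ratio is (4*k**3 + 21*k**2 + 31*k + 9)/(4*k**3 + 9*k**2 + k - 5).
Factor: A=1; B=1; C=k**3 + 9*k**2/4 + k/4 - 5/4.
Key eq: (1)·f(k+1) = (1)·f(k) + (k**3 + 9*k**2/4 + k/4 - 5/4).
deg f ≤ 4 (via 0,0,3).
Match coefficients ⇒ f(k) = k*(k**3 + k**2 - 3*k - 4)/4.
Certificate R = B(k−1)f/C = k*(k**3 + k**2 - 3*k - 4)/((4*k + 5)*(k**2 + k - 1)) gives s_k = k*(k**3 + k**2 - 3*k - 4).
Check: Δs_k = 4*k**3 + 9*k**2 + k - 5. ✓
s_(n+1) = n**4 + 5*n**3 + 6*n**2 - 3*n - 5 and s_(2) = 4, so S(n) = n**4 + 5*n**3 + 6*n**2 - 3*n - 9.

S(n) = n^{4} + 5 n^{3} + 6 n^{2} - 3 n - 9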